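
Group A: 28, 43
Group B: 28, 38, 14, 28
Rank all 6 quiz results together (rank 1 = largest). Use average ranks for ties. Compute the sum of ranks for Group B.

Sorted (descending): 43, 38, 28, 28, 28, 14
The 3 values of 28 occupy positions 3–5 → average rank 4.
Group B values → pooled ranks: 28→4, 38→2, 14→6, 28→4
Rank sum = 4 + 2 + 6 + 4 = 16

16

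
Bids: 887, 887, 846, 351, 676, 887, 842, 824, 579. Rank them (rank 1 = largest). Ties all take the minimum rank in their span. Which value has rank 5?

Sorted (descending): 887, 887, 887, 846, 842, 824, 676, 579, 351
The 3 values of 887 occupy positions 1–3 → each gets rank 1.
Rank 5 → value 842.

842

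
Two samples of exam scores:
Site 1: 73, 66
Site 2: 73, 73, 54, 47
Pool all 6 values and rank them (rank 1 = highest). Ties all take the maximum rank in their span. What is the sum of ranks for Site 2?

Sorted (descending): 73, 73, 73, 66, 54, 47
The 3 values of 73 occupy positions 1–3 → each gets rank 3.
Site 2 values → pooled ranks: 73→3, 73→3, 54→5, 47→6
Rank sum = 3 + 3 + 5 + 6 = 17

17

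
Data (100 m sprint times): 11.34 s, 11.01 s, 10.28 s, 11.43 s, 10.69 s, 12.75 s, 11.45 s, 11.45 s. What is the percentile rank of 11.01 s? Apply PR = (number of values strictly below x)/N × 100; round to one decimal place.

N = 8.
Strictly below 11.01: 2. Equal to 11.01: 1.
PR = 2/8 × 100 = 25.0

25.0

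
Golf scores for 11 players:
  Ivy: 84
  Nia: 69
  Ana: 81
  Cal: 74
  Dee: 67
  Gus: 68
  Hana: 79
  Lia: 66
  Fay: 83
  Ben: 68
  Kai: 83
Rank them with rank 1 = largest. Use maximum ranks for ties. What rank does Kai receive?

3

Sorted (descending): 84, 83, 83, 81, 79, 74, 69, 68, 68, 67, 66
The 2 values of 83 occupy positions 2–3 → each gets rank 3.
The 2 values of 68 occupy positions 8–9 → each gets rank 9.
Kai has value 83 → rank 3.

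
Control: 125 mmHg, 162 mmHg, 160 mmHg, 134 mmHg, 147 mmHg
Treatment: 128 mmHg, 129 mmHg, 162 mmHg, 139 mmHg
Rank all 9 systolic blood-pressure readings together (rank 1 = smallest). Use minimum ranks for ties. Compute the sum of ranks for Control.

26

Sorted (ascending): 125, 128, 129, 134, 139, 147, 160, 162, 162
The 2 values of 162 occupy positions 8–9 → each gets rank 8.
Control values → pooled ranks: 125→1, 162→8, 160→7, 134→4, 147→6
Rank sum = 1 + 8 + 7 + 4 + 6 = 26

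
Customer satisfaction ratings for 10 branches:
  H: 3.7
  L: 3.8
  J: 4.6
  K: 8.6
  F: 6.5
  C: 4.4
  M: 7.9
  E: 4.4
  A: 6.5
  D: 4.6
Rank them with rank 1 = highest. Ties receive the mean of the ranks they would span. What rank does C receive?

7.5

Sorted (descending): 8.6, 7.9, 6.5, 6.5, 4.6, 4.6, 4.4, 4.4, 3.8, 3.7
The 2 values of 6.5 occupy positions 3–4 → average rank (3+4)/2 = 3.5.
The 2 values of 4.6 occupy positions 5–6 → average rank (5+6)/2 = 5.5.
The 2 values of 4.4 occupy positions 7–8 → average rank (7+8)/2 = 7.5.
C has value 4.4 → rank 7.5.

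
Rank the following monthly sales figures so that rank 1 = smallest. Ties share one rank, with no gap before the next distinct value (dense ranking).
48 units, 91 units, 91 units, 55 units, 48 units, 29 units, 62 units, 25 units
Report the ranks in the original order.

3, 6, 6, 4, 3, 2, 5, 1

Sorted (ascending): 25, 29, 48, 48, 55, 62, 91, 91
The 2 values of 48 share dense rank 3.
The 2 values of 91 share dense rank 6.
Remaining distinct values take the next consecutive integers.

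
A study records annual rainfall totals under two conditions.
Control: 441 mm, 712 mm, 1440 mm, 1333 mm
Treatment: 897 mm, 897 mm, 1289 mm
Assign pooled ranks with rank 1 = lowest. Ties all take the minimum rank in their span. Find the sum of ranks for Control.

16

Sorted (ascending): 441, 712, 897, 897, 1289, 1333, 1440
The 2 values of 897 occupy positions 3–4 → each gets rank 3.
Control values → pooled ranks: 441→1, 712→2, 1440→7, 1333→6
Rank sum = 1 + 2 + 7 + 6 = 16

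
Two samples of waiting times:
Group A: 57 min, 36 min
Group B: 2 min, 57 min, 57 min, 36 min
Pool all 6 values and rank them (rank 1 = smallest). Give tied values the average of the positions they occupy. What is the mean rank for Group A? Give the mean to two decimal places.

3.75

Sorted (ascending): 2, 36, 36, 57, 57, 57
The 2 values of 36 occupy positions 2–3 → average rank (2+3)/2 = 2.5.
The 3 values of 57 occupy positions 4–6 → average rank 5.
Group A values → pooled ranks: 57→5, 36→2.5
Mean rank = (5 + 2.5) / 2 = 3.75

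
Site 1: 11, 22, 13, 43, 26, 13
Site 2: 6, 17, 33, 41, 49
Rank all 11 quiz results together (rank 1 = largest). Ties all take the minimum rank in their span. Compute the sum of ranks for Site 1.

39

Sorted (descending): 49, 43, 41, 33, 26, 22, 17, 13, 13, 11, 6
The 2 values of 13 occupy positions 8–9 → each gets rank 8.
Site 1 values → pooled ranks: 11→10, 22→6, 13→8, 43→2, 26→5, 13→8
Rank sum = 10 + 6 + 8 + 2 + 5 + 8 = 39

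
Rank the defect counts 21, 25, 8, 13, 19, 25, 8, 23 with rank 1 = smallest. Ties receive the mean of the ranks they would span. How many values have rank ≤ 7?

6

Sorted (ascending): 8, 8, 13, 19, 21, 23, 25, 25
The 2 values of 8 occupy positions 1–2 → average rank (1+2)/2 = 1.5.
The 2 values of 25 occupy positions 7–8 → average rank (7+8)/2 = 7.5.
Ranks ≤ 7: {1.5, 1.5, 3, 4, 5, 6} → 6 values.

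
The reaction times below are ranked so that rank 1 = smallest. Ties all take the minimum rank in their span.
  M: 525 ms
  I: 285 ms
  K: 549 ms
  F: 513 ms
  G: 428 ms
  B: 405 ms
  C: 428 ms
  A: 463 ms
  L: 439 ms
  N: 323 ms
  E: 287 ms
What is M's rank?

Sorted (ascending): 285, 287, 323, 405, 428, 428, 439, 463, 513, 525, 549
The 2 values of 428 occupy positions 5–6 → each gets rank 5.
M has value 525 ms → rank 10.

10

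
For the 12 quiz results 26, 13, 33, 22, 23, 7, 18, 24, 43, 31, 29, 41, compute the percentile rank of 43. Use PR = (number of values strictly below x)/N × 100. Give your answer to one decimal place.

N = 12.
Strictly below 43: 11. Equal to 43: 1.
PR = 11/12 × 100 = 91.7

91.7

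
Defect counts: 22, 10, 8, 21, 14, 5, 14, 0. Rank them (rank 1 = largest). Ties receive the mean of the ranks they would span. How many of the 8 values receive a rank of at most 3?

Sorted (descending): 22, 21, 14, 14, 10, 8, 5, 0
The 2 values of 14 occupy positions 3–4 → average rank (3+4)/2 = 3.5.
Ranks ≤ 3: {1, 2} → 2 values.

2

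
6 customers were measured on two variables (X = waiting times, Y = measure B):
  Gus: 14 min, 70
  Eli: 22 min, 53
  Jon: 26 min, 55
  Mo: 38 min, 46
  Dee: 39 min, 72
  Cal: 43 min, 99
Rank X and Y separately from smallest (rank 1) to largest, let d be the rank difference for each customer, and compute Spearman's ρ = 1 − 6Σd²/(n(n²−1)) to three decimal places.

Ranks of variable 1: 1, 2, 3, 4, 5, 6
Ranks of variable 2: 4, 2, 3, 1, 5, 6
d = r₁ − r₂: -3, 0, 0, 3, 0, 0
d²: 9, 0, 0, 9, 0, 0; Σd² = 18
ρ = 1 − 6·18/(6·35) = 1 − 108/210 = 0.486

0.486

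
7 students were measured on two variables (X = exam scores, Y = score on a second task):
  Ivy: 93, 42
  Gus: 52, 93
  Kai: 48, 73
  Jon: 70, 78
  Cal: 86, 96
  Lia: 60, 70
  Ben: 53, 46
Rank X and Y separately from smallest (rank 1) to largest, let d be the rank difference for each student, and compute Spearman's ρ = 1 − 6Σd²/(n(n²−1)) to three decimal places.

-0.143

Ranks of variable 1: 7, 2, 1, 5, 6, 4, 3
Ranks of variable 2: 1, 6, 4, 5, 7, 3, 2
d = r₁ − r₂: 6, -4, -3, 0, -1, 1, 1
d²: 36, 16, 9, 0, 1, 1, 1; Σd² = 64
ρ = 1 − 6·64/(7·48) = 1 − 384/336 = -0.143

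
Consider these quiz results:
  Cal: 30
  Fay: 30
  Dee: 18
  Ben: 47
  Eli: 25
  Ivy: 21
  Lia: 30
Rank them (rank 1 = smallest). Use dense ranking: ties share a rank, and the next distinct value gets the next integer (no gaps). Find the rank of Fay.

4

Sorted (ascending): 18, 21, 25, 30, 30, 30, 47
The 3 values of 30 share dense rank 4.
Remaining distinct values take the next consecutive integers.
Fay has value 30 → rank 4.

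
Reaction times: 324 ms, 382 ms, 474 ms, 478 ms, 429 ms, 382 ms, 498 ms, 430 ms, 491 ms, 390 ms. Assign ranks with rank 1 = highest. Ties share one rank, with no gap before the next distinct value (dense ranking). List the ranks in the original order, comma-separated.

9, 8, 4, 3, 6, 8, 1, 5, 2, 7

Sorted (descending): 498, 491, 478, 474, 430, 429, 390, 382, 382, 324
The 2 values of 382 share dense rank 8.
Remaining distinct values take the next consecutive integers.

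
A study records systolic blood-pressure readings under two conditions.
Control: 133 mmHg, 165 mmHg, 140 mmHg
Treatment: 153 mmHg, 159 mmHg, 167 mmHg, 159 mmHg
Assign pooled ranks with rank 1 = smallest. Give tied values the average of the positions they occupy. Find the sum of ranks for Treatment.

19

Sorted (ascending): 133, 140, 153, 159, 159, 165, 167
The 2 values of 159 occupy positions 4–5 → average rank (4+5)/2 = 4.5.
Treatment values → pooled ranks: 153→3, 159→4.5, 167→7, 159→4.5
Rank sum = 3 + 4.5 + 7 + 4.5 = 19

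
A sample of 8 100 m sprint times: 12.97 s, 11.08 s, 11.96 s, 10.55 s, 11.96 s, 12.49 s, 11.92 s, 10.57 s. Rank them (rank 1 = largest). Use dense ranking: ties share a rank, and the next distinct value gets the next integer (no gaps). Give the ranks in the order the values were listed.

1, 5, 3, 7, 3, 2, 4, 6

Sorted (descending): 12.97, 12.49, 11.96, 11.96, 11.92, 11.08, 10.57, 10.55
The 2 values of 11.96 share dense rank 3.
Remaining distinct values take the next consecutive integers.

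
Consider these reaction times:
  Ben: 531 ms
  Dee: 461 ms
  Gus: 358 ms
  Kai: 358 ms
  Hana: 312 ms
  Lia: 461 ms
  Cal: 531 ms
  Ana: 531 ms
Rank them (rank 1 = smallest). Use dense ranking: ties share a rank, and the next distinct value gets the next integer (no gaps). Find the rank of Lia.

Sorted (ascending): 312, 358, 358, 461, 461, 531, 531, 531
The 2 values of 358 share dense rank 2.
The 2 values of 461 share dense rank 3.
The 3 values of 531 share dense rank 4.
Remaining distinct values take the next consecutive integers.
Lia has value 461 ms → rank 3.

3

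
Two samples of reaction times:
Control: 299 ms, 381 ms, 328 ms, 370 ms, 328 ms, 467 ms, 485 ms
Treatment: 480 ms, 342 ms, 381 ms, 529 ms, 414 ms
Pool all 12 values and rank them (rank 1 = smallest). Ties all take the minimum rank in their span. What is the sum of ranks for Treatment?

Sorted (ascending): 299, 328, 328, 342, 370, 381, 381, 414, 467, 480, 485, 529
The 2 values of 328 occupy positions 2–3 → each gets rank 2.
The 2 values of 381 occupy positions 6–7 → each gets rank 6.
Treatment values → pooled ranks: 480→10, 342→4, 381→6, 529→12, 414→8
Rank sum = 10 + 4 + 6 + 12 + 8 = 40

40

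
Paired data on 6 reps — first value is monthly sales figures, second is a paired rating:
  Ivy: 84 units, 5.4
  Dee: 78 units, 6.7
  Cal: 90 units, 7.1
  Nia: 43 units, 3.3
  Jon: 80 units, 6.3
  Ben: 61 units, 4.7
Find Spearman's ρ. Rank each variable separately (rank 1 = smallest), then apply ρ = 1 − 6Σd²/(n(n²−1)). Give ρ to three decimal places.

Ranks of variable 1: 5, 3, 6, 1, 4, 2
Ranks of variable 2: 3, 5, 6, 1, 4, 2
d = r₁ − r₂: 2, -2, 0, 0, 0, 0
d²: 4, 4, 0, 0, 0, 0; Σd² = 8
ρ = 1 − 6·8/(6·35) = 1 − 48/210 = 0.771

0.771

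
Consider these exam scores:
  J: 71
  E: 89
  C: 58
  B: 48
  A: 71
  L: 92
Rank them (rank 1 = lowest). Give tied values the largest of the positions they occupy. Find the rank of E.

5

Sorted (ascending): 48, 58, 71, 71, 89, 92
The 2 values of 71 occupy positions 3–4 → each gets rank 4.
E has value 89 → rank 5.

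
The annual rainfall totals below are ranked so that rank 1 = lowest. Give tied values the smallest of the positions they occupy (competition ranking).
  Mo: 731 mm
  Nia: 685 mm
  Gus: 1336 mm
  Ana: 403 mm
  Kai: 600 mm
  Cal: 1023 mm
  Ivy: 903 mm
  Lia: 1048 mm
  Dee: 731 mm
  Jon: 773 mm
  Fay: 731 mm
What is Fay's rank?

Sorted (ascending): 403, 600, 685, 731, 731, 731, 773, 903, 1023, 1048, 1336
The 3 values of 731 occupy positions 4–6 → each gets rank 4.
Fay has value 731 mm → rank 4.

4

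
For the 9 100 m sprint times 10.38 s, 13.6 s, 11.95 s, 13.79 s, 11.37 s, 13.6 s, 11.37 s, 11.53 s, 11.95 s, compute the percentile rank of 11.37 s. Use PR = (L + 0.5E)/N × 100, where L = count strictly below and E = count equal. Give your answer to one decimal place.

N = 9.
Strictly below 11.37: 1. Equal to 11.37: 2.
PR = (1 + 0.5·2)/9 × 100 = 22.2

22.2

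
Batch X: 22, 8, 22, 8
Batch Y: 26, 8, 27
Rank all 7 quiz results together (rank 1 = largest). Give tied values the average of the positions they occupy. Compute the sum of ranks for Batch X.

19

Sorted (descending): 27, 26, 22, 22, 8, 8, 8
The 2 values of 22 occupy positions 3–4 → average rank (3+4)/2 = 3.5.
The 3 values of 8 occupy positions 5–7 → average rank 6.
Batch X values → pooled ranks: 22→3.5, 8→6, 22→3.5, 8→6
Rank sum = 3.5 + 6 + 3.5 + 6 = 19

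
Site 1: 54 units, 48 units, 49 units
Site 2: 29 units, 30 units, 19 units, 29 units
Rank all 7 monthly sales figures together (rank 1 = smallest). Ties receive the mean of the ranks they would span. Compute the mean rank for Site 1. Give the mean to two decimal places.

Sorted (ascending): 19, 29, 29, 30, 48, 49, 54
The 2 values of 29 occupy positions 2–3 → average rank (2+3)/2 = 2.5.
Site 1 values → pooled ranks: 54→7, 48→5, 49→6
Mean rank = (7 + 5 + 6) / 3 = 6.00

6.00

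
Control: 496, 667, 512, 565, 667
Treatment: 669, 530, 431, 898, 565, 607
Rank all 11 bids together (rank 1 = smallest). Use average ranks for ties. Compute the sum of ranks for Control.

Sorted (ascending): 431, 496, 512, 530, 565, 565, 607, 667, 667, 669, 898
The 2 values of 565 occupy positions 5–6 → average rank (5+6)/2 = 5.5.
The 2 values of 667 occupy positions 8–9 → average rank (8+9)/2 = 8.5.
Control values → pooled ranks: 496→2, 667→8.5, 512→3, 565→5.5, 667→8.5
Rank sum = 2 + 8.5 + 3 + 5.5 + 8.5 = 27.5

27.5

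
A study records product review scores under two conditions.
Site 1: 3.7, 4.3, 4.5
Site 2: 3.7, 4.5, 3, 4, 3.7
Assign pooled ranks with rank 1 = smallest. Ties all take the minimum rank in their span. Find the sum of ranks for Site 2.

17

Sorted (ascending): 3, 3.7, 3.7, 3.7, 4, 4.3, 4.5, 4.5
The 3 values of 3.7 occupy positions 2–4 → each gets rank 2.
The 2 values of 4.5 occupy positions 7–8 → each gets rank 7.
Site 2 values → pooled ranks: 3.7→2, 4.5→7, 3→1, 4→5, 3.7→2
Rank sum = 2 + 7 + 1 + 5 + 2 = 17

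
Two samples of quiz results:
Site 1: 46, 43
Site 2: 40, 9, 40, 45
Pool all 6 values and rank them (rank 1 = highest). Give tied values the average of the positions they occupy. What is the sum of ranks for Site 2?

17

Sorted (descending): 46, 45, 43, 40, 40, 9
The 2 values of 40 occupy positions 4–5 → average rank (4+5)/2 = 4.5.
Site 2 values → pooled ranks: 40→4.5, 9→6, 40→4.5, 45→2
Rank sum = 4.5 + 6 + 4.5 + 2 = 17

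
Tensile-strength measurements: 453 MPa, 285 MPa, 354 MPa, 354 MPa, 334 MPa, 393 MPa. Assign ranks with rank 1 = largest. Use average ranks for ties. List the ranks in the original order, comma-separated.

1, 6, 3.5, 3.5, 5, 2

Sorted (descending): 453, 393, 354, 354, 334, 285
The 2 values of 354 occupy positions 3–4 → average rank (3+4)/2 = 3.5.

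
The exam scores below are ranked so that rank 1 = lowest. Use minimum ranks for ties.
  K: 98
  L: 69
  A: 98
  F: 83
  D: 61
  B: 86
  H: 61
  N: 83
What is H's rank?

1

Sorted (ascending): 61, 61, 69, 83, 83, 86, 98, 98
The 2 values of 61 occupy positions 1–2 → each gets rank 1.
The 2 values of 83 occupy positions 4–5 → each gets rank 4.
The 2 values of 98 occupy positions 7–8 → each gets rank 7.
H has value 61 → rank 1.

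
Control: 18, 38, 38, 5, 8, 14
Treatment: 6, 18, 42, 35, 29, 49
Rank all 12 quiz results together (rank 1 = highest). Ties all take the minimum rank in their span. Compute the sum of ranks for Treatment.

32

Sorted (descending): 49, 42, 38, 38, 35, 29, 18, 18, 14, 8, 6, 5
The 2 values of 38 occupy positions 3–4 → each gets rank 3.
The 2 values of 18 occupy positions 7–8 → each gets rank 7.
Treatment values → pooled ranks: 6→11, 18→7, 42→2, 35→5, 29→6, 49→1
Rank sum = 11 + 7 + 2 + 5 + 6 + 1 = 32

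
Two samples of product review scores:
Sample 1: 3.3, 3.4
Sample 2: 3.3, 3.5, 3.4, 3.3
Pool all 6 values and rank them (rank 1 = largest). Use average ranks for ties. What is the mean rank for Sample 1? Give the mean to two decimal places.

Sorted (descending): 3.5, 3.4, 3.4, 3.3, 3.3, 3.3
The 2 values of 3.4 occupy positions 2–3 → average rank (2+3)/2 = 2.5.
The 3 values of 3.3 occupy positions 4–6 → average rank 5.
Sample 1 values → pooled ranks: 3.3→5, 3.4→2.5
Mean rank = (5 + 2.5) / 2 = 3.75

3.75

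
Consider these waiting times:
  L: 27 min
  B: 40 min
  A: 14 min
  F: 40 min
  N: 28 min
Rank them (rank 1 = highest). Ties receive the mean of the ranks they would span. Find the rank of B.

1.5

Sorted (descending): 40, 40, 28, 27, 14
The 2 values of 40 occupy positions 1–2 → average rank (1+2)/2 = 1.5.
B has value 40 min → rank 1.5.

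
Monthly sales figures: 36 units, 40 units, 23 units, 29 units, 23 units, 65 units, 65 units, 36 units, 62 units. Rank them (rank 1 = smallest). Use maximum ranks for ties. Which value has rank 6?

40

Sorted (ascending): 23, 23, 29, 36, 36, 40, 62, 65, 65
The 2 values of 23 occupy positions 1–2 → each gets rank 2.
The 2 values of 36 occupy positions 4–5 → each gets rank 5.
The 2 values of 65 occupy positions 8–9 → each gets rank 9.
Rank 6 → value 40.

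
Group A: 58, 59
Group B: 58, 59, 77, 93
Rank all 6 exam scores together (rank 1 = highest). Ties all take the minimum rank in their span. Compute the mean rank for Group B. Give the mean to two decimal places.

Sorted (descending): 93, 77, 59, 59, 58, 58
The 2 values of 59 occupy positions 3–4 → each gets rank 3.
The 2 values of 58 occupy positions 5–6 → each gets rank 5.
Group B values → pooled ranks: 58→5, 59→3, 77→2, 93→1
Mean rank = (5 + 3 + 2 + 1) / 4 = 2.75

2.75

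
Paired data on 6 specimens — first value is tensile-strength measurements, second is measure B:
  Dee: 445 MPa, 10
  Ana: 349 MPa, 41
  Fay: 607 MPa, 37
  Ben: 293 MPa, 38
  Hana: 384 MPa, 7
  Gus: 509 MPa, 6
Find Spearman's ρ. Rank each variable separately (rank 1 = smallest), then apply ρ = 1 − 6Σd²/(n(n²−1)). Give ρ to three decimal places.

-0.543

Ranks of variable 1: 4, 2, 6, 1, 3, 5
Ranks of variable 2: 3, 6, 4, 5, 2, 1
d = r₁ − r₂: 1, -4, 2, -4, 1, 4
d²: 1, 16, 4, 16, 1, 16; Σd² = 54
ρ = 1 − 6·54/(6·35) = 1 − 324/210 = -0.543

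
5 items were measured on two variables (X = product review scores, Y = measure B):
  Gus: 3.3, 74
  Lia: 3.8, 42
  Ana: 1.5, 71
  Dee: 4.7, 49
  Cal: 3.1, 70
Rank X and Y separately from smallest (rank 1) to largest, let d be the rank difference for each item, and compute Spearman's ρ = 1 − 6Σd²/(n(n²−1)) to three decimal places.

Ranks of variable 1: 3, 4, 1, 5, 2
Ranks of variable 2: 5, 1, 4, 2, 3
d = r₁ − r₂: -2, 3, -3, 3, -1
d²: 4, 9, 9, 9, 1; Σd² = 32
ρ = 1 − 6·32/(5·24) = 1 − 192/120 = -0.600

-0.600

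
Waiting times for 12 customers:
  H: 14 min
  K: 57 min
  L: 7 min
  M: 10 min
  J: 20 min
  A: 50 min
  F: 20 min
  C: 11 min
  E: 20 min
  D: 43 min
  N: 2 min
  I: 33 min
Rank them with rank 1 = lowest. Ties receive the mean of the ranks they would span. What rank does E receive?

Sorted (ascending): 2, 7, 10, 11, 14, 20, 20, 20, 33, 43, 50, 57
The 3 values of 20 occupy positions 6–8 → average rank 7.
E has value 20 min → rank 7.

7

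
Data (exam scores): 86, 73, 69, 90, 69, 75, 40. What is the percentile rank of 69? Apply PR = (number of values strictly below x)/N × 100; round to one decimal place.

14.3

N = 7.
Strictly below 69: 1. Equal to 69: 2.
PR = 1/7 × 100 = 14.3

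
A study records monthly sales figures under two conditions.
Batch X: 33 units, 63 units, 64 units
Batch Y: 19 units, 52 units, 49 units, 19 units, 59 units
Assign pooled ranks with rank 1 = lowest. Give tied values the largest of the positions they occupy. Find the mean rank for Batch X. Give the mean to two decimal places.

6.00

Sorted (ascending): 19, 19, 33, 49, 52, 59, 63, 64
The 2 values of 19 occupy positions 1–2 → each gets rank 2.
Batch X values → pooled ranks: 33→3, 63→7, 64→8
Mean rank = (3 + 7 + 8) / 3 = 6.00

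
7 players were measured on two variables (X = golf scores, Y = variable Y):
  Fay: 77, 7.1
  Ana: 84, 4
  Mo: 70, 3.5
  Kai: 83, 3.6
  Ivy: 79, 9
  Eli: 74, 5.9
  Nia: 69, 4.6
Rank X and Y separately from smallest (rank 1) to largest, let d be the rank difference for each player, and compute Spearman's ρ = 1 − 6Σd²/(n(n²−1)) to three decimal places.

Ranks of variable 1: 4, 7, 2, 6, 5, 3, 1
Ranks of variable 2: 6, 3, 1, 2, 7, 5, 4
d = r₁ − r₂: -2, 4, 1, 4, -2, -2, -3
d²: 4, 16, 1, 16, 4, 4, 9; Σd² = 54
ρ = 1 − 6·54/(7·48) = 1 − 324/336 = 0.036

0.036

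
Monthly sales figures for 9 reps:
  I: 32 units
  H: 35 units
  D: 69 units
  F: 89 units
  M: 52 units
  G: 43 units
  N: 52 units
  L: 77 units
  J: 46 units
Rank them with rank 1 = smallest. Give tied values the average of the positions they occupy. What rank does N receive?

Sorted (ascending): 32, 35, 43, 46, 52, 52, 69, 77, 89
The 2 values of 52 occupy positions 5–6 → average rank (5+6)/2 = 5.5.
N has value 52 units → rank 5.5.

5.5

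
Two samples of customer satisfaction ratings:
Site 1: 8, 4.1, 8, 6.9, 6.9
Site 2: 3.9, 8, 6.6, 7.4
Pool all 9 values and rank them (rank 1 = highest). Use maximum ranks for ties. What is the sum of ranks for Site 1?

26

Sorted (descending): 8, 8, 8, 7.4, 6.9, 6.9, 6.6, 4.1, 3.9
The 3 values of 8 occupy positions 1–3 → each gets rank 3.
The 2 values of 6.9 occupy positions 5–6 → each gets rank 6.
Site 1 values → pooled ranks: 8→3, 4.1→8, 8→3, 6.9→6, 6.9→6
Rank sum = 3 + 8 + 3 + 6 + 6 = 26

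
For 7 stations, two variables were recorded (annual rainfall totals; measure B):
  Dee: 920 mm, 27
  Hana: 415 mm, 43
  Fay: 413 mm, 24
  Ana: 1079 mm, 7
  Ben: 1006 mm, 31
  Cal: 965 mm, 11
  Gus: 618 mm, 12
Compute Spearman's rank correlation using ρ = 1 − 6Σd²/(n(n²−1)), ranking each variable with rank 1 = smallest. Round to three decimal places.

Ranks of variable 1: 4, 2, 1, 7, 6, 5, 3
Ranks of variable 2: 5, 7, 4, 1, 6, 2, 3
d = r₁ − r₂: -1, -5, -3, 6, 0, 3, 0
d²: 1, 25, 9, 36, 0, 9, 0; Σd² = 80
ρ = 1 − 6·80/(7·48) = 1 − 480/336 = -0.429

-0.429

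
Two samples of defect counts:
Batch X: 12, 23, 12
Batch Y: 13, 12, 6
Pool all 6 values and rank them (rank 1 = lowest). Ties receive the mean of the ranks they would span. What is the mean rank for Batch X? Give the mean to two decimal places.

Sorted (ascending): 6, 12, 12, 12, 13, 23
The 3 values of 12 occupy positions 2–4 → average rank 3.
Batch X values → pooled ranks: 12→3, 23→6, 12→3
Mean rank = (3 + 6 + 3) / 3 = 4.00

4.00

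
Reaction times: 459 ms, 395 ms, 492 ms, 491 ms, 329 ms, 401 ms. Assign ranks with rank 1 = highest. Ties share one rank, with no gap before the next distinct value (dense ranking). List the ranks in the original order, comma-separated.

3, 5, 1, 2, 6, 4

Sorted (descending): 492, 491, 459, 401, 395, 329
No ties — each value takes its position as its rank.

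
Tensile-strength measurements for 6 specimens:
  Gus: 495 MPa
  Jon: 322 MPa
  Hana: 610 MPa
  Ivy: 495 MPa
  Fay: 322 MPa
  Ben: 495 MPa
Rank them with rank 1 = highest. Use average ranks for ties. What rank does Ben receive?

Sorted (descending): 610, 495, 495, 495, 322, 322
The 3 values of 495 occupy positions 2–4 → average rank 3.
The 2 values of 322 occupy positions 5–6 → average rank (5+6)/2 = 5.5.
Ben has value 495 MPa → rank 3.

3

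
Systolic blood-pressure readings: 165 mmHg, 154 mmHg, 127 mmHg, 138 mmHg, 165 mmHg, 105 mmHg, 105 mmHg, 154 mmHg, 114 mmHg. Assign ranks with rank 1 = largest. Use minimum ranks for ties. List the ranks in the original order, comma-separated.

Sorted (descending): 165, 165, 154, 154, 138, 127, 114, 105, 105
The 2 values of 165 occupy positions 1–2 → each gets rank 1.
The 2 values of 154 occupy positions 3–4 → each gets rank 3.
The 2 values of 105 occupy positions 8–9 → each gets rank 8.

1, 3, 6, 5, 1, 8, 8, 3, 7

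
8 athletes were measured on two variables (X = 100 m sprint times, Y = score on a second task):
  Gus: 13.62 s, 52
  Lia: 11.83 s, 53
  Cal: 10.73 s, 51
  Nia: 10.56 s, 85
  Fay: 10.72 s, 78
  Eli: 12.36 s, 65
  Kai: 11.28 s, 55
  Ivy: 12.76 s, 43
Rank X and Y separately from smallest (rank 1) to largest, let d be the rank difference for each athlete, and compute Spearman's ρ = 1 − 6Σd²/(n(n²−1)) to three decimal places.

Ranks of variable 1: 8, 5, 3, 1, 2, 6, 4, 7
Ranks of variable 2: 3, 4, 2, 8, 7, 6, 5, 1
d = r₁ − r₂: 5, 1, 1, -7, -5, 0, -1, 6
d²: 25, 1, 1, 49, 25, 0, 1, 36; Σd² = 138
ρ = 1 − 6·138/(8·63) = 1 − 828/504 = -0.643

-0.643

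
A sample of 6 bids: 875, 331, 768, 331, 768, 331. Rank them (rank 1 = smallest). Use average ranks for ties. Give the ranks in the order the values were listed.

Sorted (ascending): 331, 331, 331, 768, 768, 875
The 3 values of 331 occupy positions 1–3 → average rank 2.
The 2 values of 768 occupy positions 4–5 → average rank (4+5)/2 = 4.5.

6, 2, 4.5, 2, 4.5, 2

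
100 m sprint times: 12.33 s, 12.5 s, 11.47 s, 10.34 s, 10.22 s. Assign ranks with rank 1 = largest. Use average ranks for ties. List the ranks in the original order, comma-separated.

Sorted (descending): 12.5, 12.33, 11.47, 10.34, 10.22
No ties — each value takes its position as its rank.

2, 1, 3, 4, 5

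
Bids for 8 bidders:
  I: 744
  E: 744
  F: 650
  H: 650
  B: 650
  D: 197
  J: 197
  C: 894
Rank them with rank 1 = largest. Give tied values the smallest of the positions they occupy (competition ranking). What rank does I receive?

Sorted (descending): 894, 744, 744, 650, 650, 650, 197, 197
The 2 values of 744 occupy positions 2–3 → each gets rank 2.
The 3 values of 650 occupy positions 4–6 → each gets rank 4.
The 2 values of 197 occupy positions 7–8 → each gets rank 7.
I has value 744 → rank 2.

2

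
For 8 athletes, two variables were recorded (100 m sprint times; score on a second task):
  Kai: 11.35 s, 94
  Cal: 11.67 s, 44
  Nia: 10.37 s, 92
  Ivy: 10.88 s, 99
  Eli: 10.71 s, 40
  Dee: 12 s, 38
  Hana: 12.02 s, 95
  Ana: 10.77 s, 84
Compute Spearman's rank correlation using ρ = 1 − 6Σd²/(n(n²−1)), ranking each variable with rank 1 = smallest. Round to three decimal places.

Ranks of variable 1: 5, 6, 1, 4, 2, 7, 8, 3
Ranks of variable 2: 6, 3, 5, 8, 2, 1, 7, 4
d = r₁ − r₂: -1, 3, -4, -4, 0, 6, 1, -1
d²: 1, 9, 16, 16, 0, 36, 1, 1; Σd² = 80
ρ = 1 − 6·80/(8·63) = 1 − 480/504 = 0.048

0.048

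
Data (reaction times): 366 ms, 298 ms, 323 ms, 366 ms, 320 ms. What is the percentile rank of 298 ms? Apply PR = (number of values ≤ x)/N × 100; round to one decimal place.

20.0

N = 5.
Strictly below 298: 0. Equal to 298: 1.
PR = 1/5 × 100 = 20.0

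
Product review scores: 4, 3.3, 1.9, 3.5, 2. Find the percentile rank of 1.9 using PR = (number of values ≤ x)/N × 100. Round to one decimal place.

N = 5.
Strictly below 1.9: 0. Equal to 1.9: 1.
PR = 1/5 × 100 = 20.0

20.0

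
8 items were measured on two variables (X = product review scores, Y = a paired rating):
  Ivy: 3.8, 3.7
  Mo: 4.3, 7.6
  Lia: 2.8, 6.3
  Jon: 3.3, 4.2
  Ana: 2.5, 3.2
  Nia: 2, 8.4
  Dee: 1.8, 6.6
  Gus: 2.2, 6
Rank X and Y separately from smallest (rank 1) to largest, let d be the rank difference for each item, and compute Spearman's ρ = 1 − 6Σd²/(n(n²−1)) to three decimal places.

Ranks of variable 1: 7, 8, 5, 6, 4, 2, 1, 3
Ranks of variable 2: 2, 7, 5, 3, 1, 8, 6, 4
d = r₁ − r₂: 5, 1, 0, 3, 3, -6, -5, -1
d²: 25, 1, 0, 9, 9, 36, 25, 1; Σd² = 106
ρ = 1 − 6·106/(8·63) = 1 − 636/504 = -0.262

-0.262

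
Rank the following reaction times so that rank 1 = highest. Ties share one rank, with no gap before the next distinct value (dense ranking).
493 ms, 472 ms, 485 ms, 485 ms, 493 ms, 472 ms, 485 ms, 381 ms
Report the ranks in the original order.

1, 3, 2, 2, 1, 3, 2, 4

Sorted (descending): 493, 493, 485, 485, 485, 472, 472, 381
The 2 values of 493 share dense rank 1.
The 3 values of 485 share dense rank 2.
The 2 values of 472 share dense rank 3.
Remaining distinct values take the next consecutive integers.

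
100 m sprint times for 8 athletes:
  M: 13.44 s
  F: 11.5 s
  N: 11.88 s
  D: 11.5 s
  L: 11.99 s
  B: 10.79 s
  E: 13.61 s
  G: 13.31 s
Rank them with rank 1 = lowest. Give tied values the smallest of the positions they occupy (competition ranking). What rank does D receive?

2

Sorted (ascending): 10.79, 11.5, 11.5, 11.88, 11.99, 13.31, 13.44, 13.61
The 2 values of 11.5 occupy positions 2–3 → each gets rank 2.
D has value 11.5 s → rank 2.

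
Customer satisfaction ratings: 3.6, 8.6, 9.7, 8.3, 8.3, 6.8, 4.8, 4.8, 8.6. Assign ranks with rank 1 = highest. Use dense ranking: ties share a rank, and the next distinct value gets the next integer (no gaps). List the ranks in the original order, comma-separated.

Sorted (descending): 9.7, 8.6, 8.6, 8.3, 8.3, 6.8, 4.8, 4.8, 3.6
The 2 values of 8.6 share dense rank 2.
The 2 values of 8.3 share dense rank 3.
The 2 values of 4.8 share dense rank 5.
Remaining distinct values take the next consecutive integers.

6, 2, 1, 3, 3, 4, 5, 5, 2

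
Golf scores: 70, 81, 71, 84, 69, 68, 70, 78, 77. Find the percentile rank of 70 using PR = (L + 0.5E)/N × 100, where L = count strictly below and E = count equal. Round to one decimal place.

N = 9.
Strictly below 70: 2. Equal to 70: 2.
PR = (2 + 0.5·2)/9 × 100 = 33.3

33.3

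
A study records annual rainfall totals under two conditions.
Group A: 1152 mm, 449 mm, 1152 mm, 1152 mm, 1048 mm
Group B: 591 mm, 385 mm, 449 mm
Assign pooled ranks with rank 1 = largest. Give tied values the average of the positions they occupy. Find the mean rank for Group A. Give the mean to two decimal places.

Sorted (descending): 1152, 1152, 1152, 1048, 591, 449, 449, 385
The 3 values of 1152 occupy positions 1–3 → average rank 2.
The 2 values of 449 occupy positions 6–7 → average rank (6+7)/2 = 6.5.
Group A values → pooled ranks: 1152→2, 449→6.5, 1152→2, 1152→2, 1048→4
Mean rank = (2 + 6.5 + 2 + 2 + 4) / 5 = 3.30

3.30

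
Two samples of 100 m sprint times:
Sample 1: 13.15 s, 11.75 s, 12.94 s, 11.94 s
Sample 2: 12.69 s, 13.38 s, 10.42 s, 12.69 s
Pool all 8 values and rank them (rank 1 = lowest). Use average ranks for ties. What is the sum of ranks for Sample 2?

Sorted (ascending): 10.42, 11.75, 11.94, 12.69, 12.69, 12.94, 13.15, 13.38
The 2 values of 12.69 occupy positions 4–5 → average rank (4+5)/2 = 4.5.
Sample 2 values → pooled ranks: 12.69→4.5, 13.38→8, 10.42→1, 12.69→4.5
Rank sum = 4.5 + 8 + 1 + 4.5 = 18

18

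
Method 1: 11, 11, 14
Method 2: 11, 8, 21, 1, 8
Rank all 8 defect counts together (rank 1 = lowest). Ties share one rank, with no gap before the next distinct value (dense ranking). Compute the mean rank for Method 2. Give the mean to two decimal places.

2.60

Sorted (ascending): 1, 8, 8, 11, 11, 11, 14, 21
The 2 values of 8 share dense rank 2.
The 3 values of 11 share dense rank 3.
Remaining distinct values take the next consecutive integers.
Method 2 values → pooled ranks: 11→3, 8→2, 21→5, 1→1, 8→2
Mean rank = (3 + 2 + 5 + 1 + 2) / 5 = 2.60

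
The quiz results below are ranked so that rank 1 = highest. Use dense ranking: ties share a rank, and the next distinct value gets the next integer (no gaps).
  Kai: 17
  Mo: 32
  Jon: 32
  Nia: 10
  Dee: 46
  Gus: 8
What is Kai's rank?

Sorted (descending): 46, 32, 32, 17, 10, 8
The 2 values of 32 share dense rank 2.
Remaining distinct values take the next consecutive integers.
Kai has value 17 → rank 3.

3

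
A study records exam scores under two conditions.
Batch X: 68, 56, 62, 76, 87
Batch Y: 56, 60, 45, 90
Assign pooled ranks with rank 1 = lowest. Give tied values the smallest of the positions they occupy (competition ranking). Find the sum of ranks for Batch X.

28

Sorted (ascending): 45, 56, 56, 60, 62, 68, 76, 87, 90
The 2 values of 56 occupy positions 2–3 → each gets rank 2.
Batch X values → pooled ranks: 68→6, 56→2, 62→5, 76→7, 87→8
Rank sum = 6 + 2 + 5 + 7 + 8 = 28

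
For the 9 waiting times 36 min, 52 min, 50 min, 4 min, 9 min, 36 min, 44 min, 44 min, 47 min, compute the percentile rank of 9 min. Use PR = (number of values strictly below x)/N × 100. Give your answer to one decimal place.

11.1

N = 9.
Strictly below 9: 1. Equal to 9: 1.
PR = 1/9 × 100 = 11.1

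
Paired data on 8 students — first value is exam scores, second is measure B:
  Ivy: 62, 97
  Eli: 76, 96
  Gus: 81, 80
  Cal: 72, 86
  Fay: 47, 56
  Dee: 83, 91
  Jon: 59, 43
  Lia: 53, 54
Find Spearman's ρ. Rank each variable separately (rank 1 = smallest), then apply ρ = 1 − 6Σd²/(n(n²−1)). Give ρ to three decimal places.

Ranks of variable 1: 4, 6, 7, 5, 1, 8, 3, 2
Ranks of variable 2: 8, 7, 4, 5, 3, 6, 1, 2
d = r₁ − r₂: -4, -1, 3, 0, -2, 2, 2, 0
d²: 16, 1, 9, 0, 4, 4, 4, 0; Σd² = 38
ρ = 1 − 6·38/(8·63) = 1 − 228/504 = 0.548

0.548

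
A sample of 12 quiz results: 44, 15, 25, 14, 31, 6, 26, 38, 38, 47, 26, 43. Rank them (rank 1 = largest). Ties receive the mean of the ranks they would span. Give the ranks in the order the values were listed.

Sorted (descending): 47, 44, 43, 38, 38, 31, 26, 26, 25, 15, 14, 6
The 2 values of 38 occupy positions 4–5 → average rank (4+5)/2 = 4.5.
The 2 values of 26 occupy positions 7–8 → average rank (7+8)/2 = 7.5.

2, 10, 9, 11, 6, 12, 7.5, 4.5, 4.5, 1, 7.5, 3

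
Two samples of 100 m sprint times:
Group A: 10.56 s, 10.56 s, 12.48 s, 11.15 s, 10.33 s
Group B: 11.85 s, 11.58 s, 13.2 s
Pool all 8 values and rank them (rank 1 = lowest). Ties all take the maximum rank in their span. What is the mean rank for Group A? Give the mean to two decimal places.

3.60

Sorted (ascending): 10.33, 10.56, 10.56, 11.15, 11.58, 11.85, 12.48, 13.2
The 2 values of 10.56 occupy positions 2–3 → each gets rank 3.
Group A values → pooled ranks: 10.56→3, 10.56→3, 12.48→7, 11.15→4, 10.33→1
Mean rank = (3 + 3 + 7 + 4 + 1) / 5 = 3.60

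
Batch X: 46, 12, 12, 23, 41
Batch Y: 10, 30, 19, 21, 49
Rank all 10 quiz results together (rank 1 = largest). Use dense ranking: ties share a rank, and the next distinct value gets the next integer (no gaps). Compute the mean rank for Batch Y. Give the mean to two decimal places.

5.40

Sorted (descending): 49, 46, 41, 30, 23, 21, 19, 12, 12, 10
The 2 values of 12 share dense rank 8.
Remaining distinct values take the next consecutive integers.
Batch Y values → pooled ranks: 10→9, 30→4, 19→7, 21→6, 49→1
Mean rank = (9 + 4 + 7 + 6 + 1) / 5 = 5.40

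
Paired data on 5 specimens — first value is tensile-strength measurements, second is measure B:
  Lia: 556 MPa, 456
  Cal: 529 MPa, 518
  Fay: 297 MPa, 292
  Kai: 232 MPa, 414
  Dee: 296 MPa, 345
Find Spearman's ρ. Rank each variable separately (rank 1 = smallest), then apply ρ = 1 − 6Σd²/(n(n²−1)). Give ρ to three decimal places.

0.500

Ranks of variable 1: 5, 4, 3, 1, 2
Ranks of variable 2: 4, 5, 1, 3, 2
d = r₁ − r₂: 1, -1, 2, -2, 0
d²: 1, 1, 4, 4, 0; Σd² = 10
ρ = 1 − 6·10/(5·24) = 1 − 60/120 = 0.500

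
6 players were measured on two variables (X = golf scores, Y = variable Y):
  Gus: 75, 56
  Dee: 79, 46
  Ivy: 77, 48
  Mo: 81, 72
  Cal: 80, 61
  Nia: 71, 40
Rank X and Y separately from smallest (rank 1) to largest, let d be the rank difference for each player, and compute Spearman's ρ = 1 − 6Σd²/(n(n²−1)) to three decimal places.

Ranks of variable 1: 2, 4, 3, 6, 5, 1
Ranks of variable 2: 4, 2, 3, 6, 5, 1
d = r₁ − r₂: -2, 2, 0, 0, 0, 0
d²: 4, 4, 0, 0, 0, 0; Σd² = 8
ρ = 1 − 6·8/(6·35) = 1 − 48/210 = 0.771

0.771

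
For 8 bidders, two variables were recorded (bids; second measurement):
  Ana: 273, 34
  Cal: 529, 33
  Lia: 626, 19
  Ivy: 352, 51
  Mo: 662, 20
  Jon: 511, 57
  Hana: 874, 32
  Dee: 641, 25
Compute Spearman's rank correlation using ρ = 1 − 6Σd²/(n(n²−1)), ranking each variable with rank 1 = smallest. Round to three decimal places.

-0.690

Ranks of variable 1: 1, 4, 5, 2, 7, 3, 8, 6
Ranks of variable 2: 6, 5, 1, 7, 2, 8, 4, 3
d = r₁ − r₂: -5, -1, 4, -5, 5, -5, 4, 3
d²: 25, 1, 16, 25, 25, 25, 16, 9; Σd² = 142
ρ = 1 − 6·142/(8·63) = 1 − 852/504 = -0.690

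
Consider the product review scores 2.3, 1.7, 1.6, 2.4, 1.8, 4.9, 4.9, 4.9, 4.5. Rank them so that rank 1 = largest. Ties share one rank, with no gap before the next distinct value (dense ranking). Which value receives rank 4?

Sorted (descending): 4.9, 4.9, 4.9, 4.5, 2.4, 2.3, 1.8, 1.7, 1.6
The 3 values of 4.9 share dense rank 1.
Remaining distinct values take the next consecutive integers.
Rank 4 → value 2.3.

2.3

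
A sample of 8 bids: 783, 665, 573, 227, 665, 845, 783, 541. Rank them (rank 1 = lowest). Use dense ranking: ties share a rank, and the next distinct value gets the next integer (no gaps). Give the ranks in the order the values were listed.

Sorted (ascending): 227, 541, 573, 665, 665, 783, 783, 845
The 2 values of 665 share dense rank 4.
The 2 values of 783 share dense rank 5.
Remaining distinct values take the next consecutive integers.

5, 4, 3, 1, 4, 6, 5, 2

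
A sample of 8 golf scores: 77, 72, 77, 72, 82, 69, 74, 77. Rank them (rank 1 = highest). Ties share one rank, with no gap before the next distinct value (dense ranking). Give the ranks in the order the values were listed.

Sorted (descending): 82, 77, 77, 77, 74, 72, 72, 69
The 3 values of 77 share dense rank 2.
The 2 values of 72 share dense rank 4.
Remaining distinct values take the next consecutive integers.

2, 4, 2, 4, 1, 5, 3, 2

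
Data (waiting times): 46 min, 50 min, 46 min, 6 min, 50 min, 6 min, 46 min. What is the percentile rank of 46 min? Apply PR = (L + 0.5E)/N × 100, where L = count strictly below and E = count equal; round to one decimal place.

N = 7.
Strictly below 46: 2. Equal to 46: 3.
PR = (2 + 0.5·3)/7 × 100 = 50.0

50.0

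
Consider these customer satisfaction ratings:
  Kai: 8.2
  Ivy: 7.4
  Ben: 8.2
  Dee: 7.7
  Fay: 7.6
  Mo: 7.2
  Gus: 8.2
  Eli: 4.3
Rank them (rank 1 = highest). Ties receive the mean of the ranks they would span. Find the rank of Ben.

2

Sorted (descending): 8.2, 8.2, 8.2, 7.7, 7.6, 7.4, 7.2, 4.3
The 3 values of 8.2 occupy positions 1–3 → average rank 2.
Ben has value 8.2 → rank 2.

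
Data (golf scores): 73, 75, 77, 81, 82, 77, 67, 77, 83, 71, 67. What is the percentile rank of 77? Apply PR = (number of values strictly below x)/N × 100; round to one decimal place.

45.5

N = 11.
Strictly below 77: 5. Equal to 77: 3.
PR = 5/11 × 100 = 45.5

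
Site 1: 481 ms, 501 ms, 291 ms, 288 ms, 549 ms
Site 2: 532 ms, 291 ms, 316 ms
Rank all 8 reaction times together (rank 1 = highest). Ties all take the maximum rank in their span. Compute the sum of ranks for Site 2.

14

Sorted (descending): 549, 532, 501, 481, 316, 291, 291, 288
The 2 values of 291 occupy positions 6–7 → each gets rank 7.
Site 2 values → pooled ranks: 532→2, 291→7, 316→5
Rank sum = 2 + 7 + 5 = 14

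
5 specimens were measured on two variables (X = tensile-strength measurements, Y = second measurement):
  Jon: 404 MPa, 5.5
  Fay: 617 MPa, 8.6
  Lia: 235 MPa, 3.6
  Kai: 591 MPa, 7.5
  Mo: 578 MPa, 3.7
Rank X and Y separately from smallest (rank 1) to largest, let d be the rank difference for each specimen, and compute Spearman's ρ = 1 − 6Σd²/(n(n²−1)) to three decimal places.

Ranks of variable 1: 2, 5, 1, 4, 3
Ranks of variable 2: 3, 5, 1, 4, 2
d = r₁ − r₂: -1, 0, 0, 0, 1
d²: 1, 0, 0, 0, 1; Σd² = 2
ρ = 1 − 6·2/(5·24) = 1 − 12/120 = 0.900

0.900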